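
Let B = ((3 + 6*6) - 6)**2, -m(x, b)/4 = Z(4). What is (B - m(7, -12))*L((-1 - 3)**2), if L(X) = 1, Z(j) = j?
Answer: 1105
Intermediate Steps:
m(x, b) = -16 (m(x, b) = -4*4 = -16)
B = 1089 (B = ((3 + 36) - 6)**2 = (39 - 6)**2 = 33**2 = 1089)
(B - m(7, -12))*L((-1 - 3)**2) = (1089 - 1*(-16))*1 = (1089 + 16)*1 = 1105*1 = 1105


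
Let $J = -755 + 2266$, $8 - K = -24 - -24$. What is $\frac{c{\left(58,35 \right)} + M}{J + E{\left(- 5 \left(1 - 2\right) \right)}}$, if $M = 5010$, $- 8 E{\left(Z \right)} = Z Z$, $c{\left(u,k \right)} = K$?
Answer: $\frac{40144}{12063} \approx 3.3279$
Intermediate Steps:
$K = 8$ ($K = 8 - \left(-24 - -24\right) = 8 - \left(-24 + 24\right) = 8 - 0 = 8 + 0 = 8$)
$c{\left(u,k \right)} = 8$
$E{\left(Z \right)} = - \frac{Z^{2}}{8}$ ($E{\left(Z \right)} = - \frac{Z Z}{8} = - \frac{Z^{2}}{8}$)
$J = 1511$
$\frac{c{\left(58,35 \right)} + M}{J + E{\left(- 5 \left(1 - 2\right) \right)}} = \frac{8 + 5010}{1511 - \frac{\left(- 5 \left(1 - 2\right)\right)^{2}}{8}} = \frac{5018}{1511 - \frac{\left(\left(-5\right) \left(-1\right)\right)^{2}}{8}} = \frac{5018}{1511 - \frac{5^{2}}{8}} = \frac{5018}{1511 - \frac{25}{8}} = \frac{5018}{\frac{12063}{8}} = 5018 \cdot \frac{8}{12063} = \frac{40144}{12063}$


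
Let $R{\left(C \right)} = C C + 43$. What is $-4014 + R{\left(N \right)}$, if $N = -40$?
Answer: $-2371$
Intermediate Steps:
$R{\left(C \right)} = 43 + C^{2}$ ($R{\left(C \right)} = C^{2} + 43 = 43 + C^{2}$)
$-4014 + R{\left(N \right)} = -4014 + \left(43 + \left(-40\right)^{2}\right) = -4014 + \left(43 + 1600\right) = -4014 + 1643 = -2371$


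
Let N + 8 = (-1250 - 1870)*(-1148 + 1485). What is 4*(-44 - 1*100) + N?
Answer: -1052024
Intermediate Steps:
N = -1051448 (N = -8 + (-1250 - 1870)*(-1148 + 1485) = -8 - 3120*337 = -8 - 1051440 = -1051448)
4*(-44 - 1*100) + N = 4*(-44 - 1*100) - 1051448 = 4*(-44 - 100) - 1051448 = 4*(-144) - 1051448 = -576 - 1051448 = -1052024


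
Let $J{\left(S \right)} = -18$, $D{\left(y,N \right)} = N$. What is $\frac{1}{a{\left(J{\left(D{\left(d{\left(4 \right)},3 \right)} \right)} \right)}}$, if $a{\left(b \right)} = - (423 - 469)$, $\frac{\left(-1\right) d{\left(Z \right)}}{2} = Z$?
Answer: $\frac{1}{46} \approx 0.021739$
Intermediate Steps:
$d{\left(Z \right)} = - 2 Z$
$a{\left(b \right)} = 46$ ($a{\left(b \right)} = \left(-1\right) \left(-46\right) = 46$)
$\frac{1}{a{\left(J{\left(D{\left(d{\left(4 \right)},3 \right)} \right)} \right)}} = \frac{1}{46}$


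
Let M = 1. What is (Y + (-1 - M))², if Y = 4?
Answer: 4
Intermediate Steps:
(Y + (-1 - M))² = (4 + (-1 - 1*1))² = (4 + (-1 - 1))² = (4 - 2)² = 2² = 4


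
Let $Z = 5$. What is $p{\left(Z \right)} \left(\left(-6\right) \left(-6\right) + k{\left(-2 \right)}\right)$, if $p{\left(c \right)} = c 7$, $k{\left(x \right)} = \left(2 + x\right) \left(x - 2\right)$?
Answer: $1260$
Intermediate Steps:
$k{\left(x \right)} = \left(-2 + x\right) \left(2 + x\right)$ ($k{\left(x \right)} = \left(2 + x\right) \left(-2 + x\right) = \left(-2 + x\right) \left(2 + x\right)$)
$p{\left(c \right)} = 7 c$
$p{\left(Z \right)} \left(\left(-6\right) \left(-6\right) + k{\left(-2 \right)}\right) = 7 \cdot 5 \left(\left(-6\right) \left(-6\right) - \left(4 - \left(-2\right)^{2}\right)\right) = 35 \left(36 + \left(-4 + 4\right)\right) = 35 \left(36 + 0\right) = 35 \cdot 36 = 1260$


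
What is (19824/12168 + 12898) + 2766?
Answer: 7942474/507 ≈ 15666.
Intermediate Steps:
(19824/12168 + 12898) + 2766 = (19824*(1/12168) + 12898) + 2766 = (826/507 + 12898) + 2766 = 6540112/507 + 2766 = 7942474/507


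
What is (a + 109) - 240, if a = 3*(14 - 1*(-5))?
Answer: -74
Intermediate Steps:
a = 57 (a = 3*(14 + 5) = 3*19 = 57)
(a + 109) - 240 = (57 + 109) - 240 = 166 - 240 = -74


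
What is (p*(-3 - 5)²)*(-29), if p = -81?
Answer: 150336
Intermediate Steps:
(p*(-3 - 5)²)*(-29) = -81*(-3 - 5)²*(-29) = -81*(-8)²*(-29) = -81*64*(-29) = -5184*(-29) = 150336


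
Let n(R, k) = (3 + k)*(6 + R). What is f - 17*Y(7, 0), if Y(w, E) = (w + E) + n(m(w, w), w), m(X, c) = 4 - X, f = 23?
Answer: -606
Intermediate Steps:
Y(w, E) = 30 + E + 4*w + w*(4 - w) (Y(w, E) = (w + E) + (18 + 3*(4 - w) + 6*w + (4 - w)*w) = (E + w) + (18 + (12 - 3*w) + 6*w + w*(4 - w)) = (E + w) + (30 + 3*w + w*(4 - w)) = 30 + E + 4*w + w*(4 - w))
f - 17*Y(7, 0) = 23 - 17*(30 + 0 - 1*7² + 8*7) = 23 - 17*(30 + 0 - 1*49 + 56) = 23 - 17*(30 + 0 - 49 + 56) = 23 - 17*37 = 23 - 629 = -606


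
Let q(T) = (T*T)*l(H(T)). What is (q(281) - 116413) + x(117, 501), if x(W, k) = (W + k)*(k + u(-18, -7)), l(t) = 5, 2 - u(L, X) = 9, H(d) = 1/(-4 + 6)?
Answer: 583684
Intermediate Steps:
H(d) = 1/2
u(L, X) = -7 (u(L, X) = 2 - 1*9 = 2 - 9 = -7)
x(W, k) = (-7 + k)*(W + k) (x(W, k) = (W + k)*(k - 7) = (W + k)*(-7 + k) = (-7 + k)*(W + k))
q(T) = 5*T**2 (q(T) = (T*T)*5 = T**2*5 = 5*T**2)
(q(281) - 116413) + x(117, 501) = (5*281**2 - 116413) + (501**2 - 7*117 - 7*501 + 117*501) = (5*78961 - 116413) + (251001 - 819 - 3507 + 58617) = (394805 - 116413) + 305292 = 278392 + 305292 = 583684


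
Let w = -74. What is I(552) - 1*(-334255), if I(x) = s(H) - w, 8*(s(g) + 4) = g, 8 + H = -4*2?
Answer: 334323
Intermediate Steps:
H = -16 (H = -8 - 4*2 = -8 - 8 = -16)
s(g) = -4 + g/8
I(x) = 68 (I(x) = (-4 + (⅛)*(-16)) - 1*(-74) = (-4 - 2) + 74 = -6 + 74 = 68)
I(552) - 1*(-334255) = 68 - 1*(-334255) = 68 + 334255 = 334323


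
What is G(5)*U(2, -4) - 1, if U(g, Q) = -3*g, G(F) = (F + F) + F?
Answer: -91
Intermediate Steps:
G(F) = 3*F (G(F) = 2*F + F = 3*F)
G(5)*U(2, -4) - 1 = (3*5)*(-3*2) - 1 = 15*(-6) - 1 = -90 - 1 = -91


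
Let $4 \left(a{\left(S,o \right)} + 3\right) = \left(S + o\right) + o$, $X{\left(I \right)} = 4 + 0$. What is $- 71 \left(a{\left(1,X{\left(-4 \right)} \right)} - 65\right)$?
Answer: $\frac{18673}{4} \approx 4668.3$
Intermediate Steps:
$X{\left(I \right)} = 4$
$a{\left(S,o \right)} = -3 + \frac{o}{2} + \frac{S}{4}$ ($a{\left(S,o \right)} = -3 + \frac{\left(S + o\right) + o}{4} = -3 + \frac{S + 2 o}{4} = -3 + \left(\frac{o}{2} + \frac{S}{4}\right) = -3 + \frac{o}{2} + \frac{S}{4}$)
$- 71 \left(a{\left(1,X{\left(-4 \right)} \right)} - 65\right) = - 71 \left(\left(-3 + \frac{1}{2} \cdot 4 + \frac{1}{4} \cdot 1\right) - 65\right) = - 71 \left(\left(-3 + 2 + \frac{1}{4}\right) - 65\right) = - 71 \left(- \frac{3}{4} - 65\right) = \left(-71\right) \left(- \frac{263}{4}\right) = \frac{18673}{4}$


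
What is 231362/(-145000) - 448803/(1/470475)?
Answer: -527876478566489/2500 ≈ -2.1115e+11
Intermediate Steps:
231362/(-145000) - 448803/(1/470475) = 231362*(-1/145000) - 448803/1/470475 = -3989/2500 - 448803*470475 = -3989/2500 - 211150591425 = -527876478566489/2500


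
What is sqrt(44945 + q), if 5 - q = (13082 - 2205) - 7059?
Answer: 2*sqrt(10283) ≈ 202.81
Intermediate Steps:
q = -3813 (q = 5 - ((13082 - 2205) - 7059) = 5 - (10877 - 7059) = 5 - 1*3818 = 5 - 3818 = -3813)
sqrt(44945 + q) = sqrt(44945 - 3813) = sqrt(41132) = 2*sqrt(10283)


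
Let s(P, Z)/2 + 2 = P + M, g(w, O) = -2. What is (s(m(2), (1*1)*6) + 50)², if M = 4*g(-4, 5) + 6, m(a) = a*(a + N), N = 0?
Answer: 2500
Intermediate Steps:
m(a) = a² (m(a) = a*(a + 0) = a*a = a²)
M = -2 (M = 4*(-2) + 6 = -8 + 6 = -2)
s(P, Z) = -8 + 2*P (s(P, Z) = -4 + 2*(P - 2) = -4 + 2*(-2 + P) = -4 + (-4 + 2*P) = -8 + 2*P)
(s(m(2), (1*1)*6) + 50)² = ((-8 + 2*2²) + 50)² = ((-8 + 2*4) + 50)² = ((-8 + 8) + 50)² = (0 + 50)² = 50² = 2500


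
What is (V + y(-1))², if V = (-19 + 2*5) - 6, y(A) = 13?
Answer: 4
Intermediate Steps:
V = -15 (V = (-19 + 10) - 6 = -9 - 6 = -15)
(V + y(-1))² = (-15 + 13)² = (-2)² = 4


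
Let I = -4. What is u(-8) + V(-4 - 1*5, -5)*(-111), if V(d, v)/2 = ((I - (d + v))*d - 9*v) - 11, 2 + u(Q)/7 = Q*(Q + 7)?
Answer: 12474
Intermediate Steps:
u(Q) = -14 + 7*Q*(7 + Q) (u(Q) = -14 + 7*(Q*(Q + 7)) = -14 + 7*(Q*(7 + Q)) = -14 + 7*Q*(7 + Q))
V(d, v) = -22 - 18*v + 2*d*(-4 - d - v) (V(d, v) = 2*(((-4 - (d + v))*d - 9*v) - 11) = 2*(((-4 + (-d - v))*d - 9*v) - 11) = 2*(((-4 - d - v)*d - 9*v) - 11) = 2*((d*(-4 - d - v) - 9*v) - 11) = 2*((-9*v + d*(-4 - d - v)) - 11) = 2*(-11 - 9*v + d*(-4 - d - v)) = -22 - 18*v + 2*d*(-4 - d - v))
u(-8) + V(-4 - 1*5, -5)*(-111) = (-14 + 7*(-8)² + 49*(-8)) + (-22 - 18*(-5) - 8*(-4 - 1*5) - 2*(-4 - 1*5)² - 2*(-4 - 1*5)*(-5))*(-111) = (-14 + 7*64 - 392) + (-22 + 90 - 8*(-4 - 5) - 2*(-4 - 5)² - 2*(-4 - 5)*(-5))*(-111) = (-14 + 448 - 392) + (-22 + 90 - 8*(-9) - 2*(-9)² - 2*(-9)*(-5))*(-111) = 42 + (-22 + 90 + 72 - 2*81 - 90)*(-111) = 42 + (-22 + 90 + 72 - 162 - 90)*(-111) = 42 - 112*(-111) = 42 + 12432 = 12474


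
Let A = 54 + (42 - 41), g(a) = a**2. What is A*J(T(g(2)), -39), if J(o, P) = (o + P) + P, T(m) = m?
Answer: -4070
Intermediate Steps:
J(o, P) = o + 2*P (J(o, P) = (P + o) + P = o + 2*P)
A = 55 (A = 54 + 1 = 55)
A*J(T(g(2)), -39) = 55*(2**2 + 2*(-39)) = 55*(4 - 78) = 55*(-74) = -4070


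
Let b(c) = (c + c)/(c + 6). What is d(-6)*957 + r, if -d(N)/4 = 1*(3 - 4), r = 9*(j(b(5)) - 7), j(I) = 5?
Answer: 3810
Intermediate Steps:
b(c) = 2*c/(6 + c) (b(c) = (2*c)/(6 + c) = 2*c/(6 + c))
r = -18 (r = 9*(5 - 7) = 9*(-2) = -18)
d(N) = 4 (d(N) = -4*(3 - 4) = -4*(-1) = 4)
d(-6)*957 + r = 4*957 - 18 = 3828 - 18 = 3810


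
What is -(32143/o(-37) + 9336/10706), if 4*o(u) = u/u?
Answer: -688250584/5353 ≈ -1.2857e+5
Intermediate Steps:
o(u) = ¼ (o(u) = (u/u)/4 = (¼)*1 = ¼)
-(32143/o(-37) + 9336/10706) = -(32143/(¼) + 9336/10706) = -(32143*4 + 9336*(1/10706)) = -(128572 + 4668/5353) = -1*688250584/5353 = -688250584/5353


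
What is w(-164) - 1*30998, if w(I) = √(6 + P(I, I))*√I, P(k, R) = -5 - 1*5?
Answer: -30998 - 4*√41 ≈ -31024.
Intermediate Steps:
P(k, R) = -10 (P(k, R) = -5 - 5 = -10)
w(I) = 2*I*√I (w(I) = √(6 - 10)*√I = √(-4)*√I = (2*I)*√I = 2*I*√I)
w(-164) - 1*30998 = 2*I*√(-164) - 1*30998 = 2*I*(2*I*√41) - 30998 = -4*√41 - 30998 = -30998 - 4*√41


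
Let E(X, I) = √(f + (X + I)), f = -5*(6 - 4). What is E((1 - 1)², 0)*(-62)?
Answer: -62*I*√10 ≈ -196.06*I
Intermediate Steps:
f = -10 (f = -5*2 = -10)
E(X, I) = √(-10 + I + X) (E(X, I) = √(-10 + (X + I)) = √(-10 + (I + X)) = √(-10 + I + X))
E((1 - 1)², 0)*(-62) = √(-10 + 0 + (1 - 1)²)*(-62) = √(-10 + 0 + 0²)*(-62) = √(-10 + 0 + 0)*(-62) = √(-10)*(-62) = (I*√10)*(-62) = -62*I*√10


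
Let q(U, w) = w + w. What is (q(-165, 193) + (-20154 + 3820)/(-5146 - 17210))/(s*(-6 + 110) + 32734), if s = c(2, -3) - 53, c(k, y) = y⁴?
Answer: 4322875/398450988 ≈ 0.010849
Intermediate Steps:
s = 28 (s = (-3)⁴ - 53 = 81 - 53 = 28)
q(U, w) = 2*w
(q(-165, 193) + (-20154 + 3820)/(-5146 - 17210))/(s*(-6 + 110) + 32734) = (2*193 + (-20154 + 3820)/(-5146 - 17210))/(28*(-6 + 110) + 32734) = (386 - 16334/(-22356))/(28*104 + 32734) = (386 - 16334*(-1/22356))/(2912 + 32734) = (386 + 8167/11178)/35646 = (4322875/11178)*(1/35646) = 4322875/398450988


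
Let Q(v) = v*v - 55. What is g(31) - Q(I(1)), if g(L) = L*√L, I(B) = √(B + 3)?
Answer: 51 + 31*√31 ≈ 223.60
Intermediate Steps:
I(B) = √(3 + B)
Q(v) = -55 + v² (Q(v) = v² - 55 = -55 + v²)
g(L) = L^(3/2)
g(31) - Q(I(1)) = 31^(3/2) - (-55 + (√(3 + 1))²) = 31*√31 - (-55 + (√4)²) = 31*√31 - (-55 + 2²) = 31*√31 - (-55 + 4) = 31*√31 - 1*(-51) = 31*√31 + 51 = 51 + 31*√31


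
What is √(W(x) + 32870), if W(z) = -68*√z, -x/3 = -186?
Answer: √(32870 - 204*√62) ≈ 176.82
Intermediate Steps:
x = 558 (x = -3*(-186) = 558)
√(W(x) + 32870) = √(-204*√62 + 32870) = √(32870 - 204*√62)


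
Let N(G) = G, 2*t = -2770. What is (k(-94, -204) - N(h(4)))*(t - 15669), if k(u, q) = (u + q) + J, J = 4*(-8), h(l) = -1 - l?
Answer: 5542550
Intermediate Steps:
t = -1385 (t = (½)*(-2770) = -1385)
J = -32
k(u, q) = -32 + q + u (k(u, q) = (u + q) - 32 = (q + u) - 32 = -32 + q + u)
(k(-94, -204) - N(h(4)))*(t - 15669) = ((-32 - 204 - 94) - (-1 - 1*4))*(-1385 - 15669) = (-330 - (-1 - 4))*(-17054) = (-330 - 1*(-5))*(-17054) = (-330 + 5)*(-17054) = -325*(-17054) = 5542550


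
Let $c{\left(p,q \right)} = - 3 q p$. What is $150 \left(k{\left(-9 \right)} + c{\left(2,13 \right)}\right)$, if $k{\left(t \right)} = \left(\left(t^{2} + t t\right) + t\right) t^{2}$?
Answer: $1847250$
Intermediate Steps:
$c{\left(p,q \right)} = - 3 p q$
$k{\left(t \right)} = t^{2} \left(t + 2 t^{2}\right)$ ($k{\left(t \right)} = \left(\left(t^{2} + t^{2}\right) + t\right) t^{2} = \left(2 t^{2} + t\right) t^{2} = \left(t + 2 t^{2}\right) t^{2} = t^{2} \left(t + 2 t^{2}\right)$)
$150 \left(k{\left(-9 \right)} + c{\left(2,13 \right)}\right) = 150 \left(\left(-9\right)^{3} \left(1 + 2 \left(-9\right)\right) - 6 \cdot 13\right) = 150 \left(- 729 \left(1 - 18\right) - 78\right) = 150 \left(\left(-729\right) \left(-17\right) - 78\right) = 150 \left(12393 - 78\right) = 150 \cdot 12315 = 1847250$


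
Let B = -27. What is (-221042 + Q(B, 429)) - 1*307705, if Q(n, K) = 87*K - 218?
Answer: -491642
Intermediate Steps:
Q(n, K) = -218 + 87*K
(-221042 + Q(B, 429)) - 1*307705 = (-221042 + (-218 + 87*429)) - 1*307705 = (-221042 + (-218 + 37323)) - 307705 = (-221042 + 37105) - 307705 = -183937 - 307705 = -491642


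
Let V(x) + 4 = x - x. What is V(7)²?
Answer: 16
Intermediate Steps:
V(x) = -4 (V(x) = -4 + (x - x) = -4 + 0 = -4)
V(7)² = (-4)² = 16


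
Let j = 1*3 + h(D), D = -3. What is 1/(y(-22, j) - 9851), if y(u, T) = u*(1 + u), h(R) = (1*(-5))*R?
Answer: -1/9389 ≈ -0.00010651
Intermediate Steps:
h(R) = -5*R
j = 18 (j = 1*3 - 5*(-3) = 3 + 15 = 18)
1/(y(-22, j) - 9851) = 1/(-22*(1 - 22) - 9851) = 1/(-22*(-21) - 9851) = 1/(462 - 9851) = 1/(-9389) = -1/9389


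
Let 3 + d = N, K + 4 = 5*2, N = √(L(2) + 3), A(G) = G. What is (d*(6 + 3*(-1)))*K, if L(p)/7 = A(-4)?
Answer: -54 + 90*I ≈ -54.0 + 90.0*I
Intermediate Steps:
L(p) = -28 (L(p) = 7*(-4) = -28)
N = 5*I (N = √(-28 + 3) = √(-25) = 5*I ≈ 5.0*I)
K = 6 (K = -4 + 5*2 = -4 + 10 = 6)
d = -3 + 5*I ≈ -3.0 + 5.0*I
(d*(6 + 3*(-1)))*K = ((-3 + 5*I)*(6 + 3*(-1)))*6 = ((-3 + 5*I)*(6 - 3))*6 = ((-3 + 5*I)*3)*6 = (-9 + 15*I)*6 = -54 + 90*I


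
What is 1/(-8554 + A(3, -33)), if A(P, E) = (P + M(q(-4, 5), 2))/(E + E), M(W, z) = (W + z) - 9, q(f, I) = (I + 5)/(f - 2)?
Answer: -198/1693675 ≈ -0.00011691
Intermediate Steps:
q(f, I) = (5 + I)/(-2 + f)
M(W, z) = -9 + W + z
A(P, E) = (-26/3 + P)/(2*E) (A(P, E) = (P + (-9 + (5 + 5)/(-2 - 4) + 2))/(E + E) = (P + (-9 + 10/(-6) + 2))/((2*E)) = (P + (-9 - 1/6*10 + 2))*(1/(2*E)) = (P + (-9 - 5/3 + 2))*(1/(2*E)) = (P - 26/3)*(1/(2*E)) = (-26/3 + P)*(1/(2*E)) = (-26/3 + P)/(2*E))
1/(-8554 + A(3, -33)) = 1/(-8554 + (1/6)*(-26 + 3*3)/(-33)) = 1/(-8554 + (1/6)*(-1/33)*(-26 + 9)) = 1/(-8554 + (1/6)*(-1/33)*(-17)) = 1/(-8554 + 17/198) = 1/(-1693675/198) = -198/1693675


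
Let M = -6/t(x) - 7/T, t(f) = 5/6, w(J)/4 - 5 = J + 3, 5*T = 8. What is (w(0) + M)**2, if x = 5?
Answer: 667489/1600 ≈ 417.18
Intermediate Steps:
T = 8/5 (T = (1/5)*8 = 8/5 ≈ 1.6000)
w(J) = 32 + 4*J (w(J) = 20 + 4*(J + 3) = 20 + 4*(3 + J) = 20 + (12 + 4*J) = 32 + 4*J)
t(f) = 5/6 (t(f) = 5*(1/6) = 5/6)
M = -463/40 (M = -6/5/6 - 7/8/5 = -6*6/5 - 7*5/8 = -36/5 - 35/8 = -463/40 ≈ -11.575)
(w(0) + M)**2 = ((32 + 4*0) - 463/40)**2 = ((32 + 0) - 463/40)**2 = (32 - 463/40)**2 = (817/40)**2 = 667489/1600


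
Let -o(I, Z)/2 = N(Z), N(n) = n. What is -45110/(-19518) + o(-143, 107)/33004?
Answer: 371158397/161043018 ≈ 2.3047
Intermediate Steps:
o(I, Z) = -2*Z
-45110/(-19518) + o(-143, 107)/33004 = -45110/(-19518) - 2*107/33004 = -45110*(-1/19518) - 214*1/33004 = 22555/9759 - 107/16502 = 371158397/161043018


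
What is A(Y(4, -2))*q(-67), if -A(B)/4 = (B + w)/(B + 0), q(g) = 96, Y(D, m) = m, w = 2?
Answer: 0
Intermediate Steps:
A(B) = -4*(2 + B)/B (A(B) = -4*(B + 2)/(B + 0) = -4*(2 + B)/B)
A(Y(4, -2))*q(-67) = (-4 - 8/(-2))*96 = (-4 - 8*(-½))*96 = (-4 + 4)*96 = 0*96 = 0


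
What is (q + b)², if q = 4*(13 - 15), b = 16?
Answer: 64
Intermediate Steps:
q = -8 (q = 4*(-2) = -8)
(q + b)² = (-8 + 16)² = 8² = 64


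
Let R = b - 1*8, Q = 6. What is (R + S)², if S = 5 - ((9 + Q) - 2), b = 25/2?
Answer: 49/4 ≈ 12.250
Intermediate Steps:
b = 25/2 (b = 25*(½) = 25/2 ≈ 12.500)
R = 9/2 (R = 25/2 - 1*8 = 25/2 - 8 = 9/2 ≈ 4.5000)
S = -8 (S = 5 - ((9 + 6) - 2) = 5 - (15 - 2) = 5 - 1*13 = 5 - 13 = -8)
(R + S)² = (9/2 - 8)² = (-7/2)² = 49/4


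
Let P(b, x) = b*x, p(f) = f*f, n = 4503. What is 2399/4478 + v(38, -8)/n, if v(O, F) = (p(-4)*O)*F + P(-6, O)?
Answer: -631541/1061286 ≈ -0.59507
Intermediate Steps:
p(f) = f²
v(O, F) = -6*O + 16*F*O (v(O, F) = ((-4)²*O)*F - 6*O = (16*O)*F - 6*O = 16*F*O - 6*O = -6*O + 16*F*O)
2399/4478 + v(38, -8)/n = 2399/4478 + (2*38*(-3 + 8*(-8)))/4503 = 2399*(1/4478) + (2*38*(-3 - 64))*(1/4503) = 2399/4478 + (2*38*(-67))*(1/4503) = 2399/4478 - 5092*1/4503 = 2399/4478 - 268/237 = -631541/1061286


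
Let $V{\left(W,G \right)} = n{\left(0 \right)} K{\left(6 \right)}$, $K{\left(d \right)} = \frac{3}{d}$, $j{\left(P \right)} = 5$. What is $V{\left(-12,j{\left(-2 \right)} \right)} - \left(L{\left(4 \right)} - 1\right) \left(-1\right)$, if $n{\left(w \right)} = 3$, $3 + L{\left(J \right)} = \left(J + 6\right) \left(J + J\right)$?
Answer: $\frac{155}{2} \approx 77.5$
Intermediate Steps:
$L{\left(J \right)} = -3 + 2 J \left(6 + J\right)$ ($L{\left(J \right)} = -3 + \left(J + 6\right) \left(J + J\right) = -3 + \left(6 + J\right) 2 J = -3 + 2 J \left(6 + J\right)$)
$V{\left(W,G \right)} = \frac{3}{2}$ ($V{\left(W,G \right)} = 3 \cdot \frac{3}{6} = 3 \cdot 3 \cdot \frac{1}{6} = 3 \cdot \frac{1}{2} = \frac{3}{2}$)
$V{\left(-12,j{\left(-2 \right)} \right)} - \left(L{\left(4 \right)} - 1\right) \left(-1\right) = \frac{3}{2} - \left(\left(-3 + 2 \cdot 4^{2} + 12 \cdot 4\right) - 1\right) \left(-1\right) = \frac{3}{2} - \left(\left(-3 + 2 \cdot 16 + 48\right) - 1\right) \left(-1\right) = \frac{3}{2} - \left(\left(-3 + 32 + 48\right) - 1\right) \left(-1\right) = \frac{3}{2} - \left(77 - 1\right) \left(-1\right) = \frac{3}{2} - 76 \left(-1\right) = \frac{3}{2} - -76 = \frac{3}{2} + 76 = \frac{155}{2}$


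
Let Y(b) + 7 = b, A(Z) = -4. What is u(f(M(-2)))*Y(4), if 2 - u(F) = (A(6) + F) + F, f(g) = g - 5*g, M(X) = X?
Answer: 30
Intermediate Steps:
Y(b) = -7 + b
f(g) = -4*g
u(F) = 6 - 2*F (u(F) = 2 - ((-4 + F) + F) = 2 - (-4 + 2*F) = 2 + (4 - 2*F) = 6 - 2*F)
u(f(M(-2)))*Y(4) = (6 - (-8)*(-2))*(-7 + 4) = (6 - 2*8)*(-3) = (6 - 16)*(-3) = -10*(-3) = 30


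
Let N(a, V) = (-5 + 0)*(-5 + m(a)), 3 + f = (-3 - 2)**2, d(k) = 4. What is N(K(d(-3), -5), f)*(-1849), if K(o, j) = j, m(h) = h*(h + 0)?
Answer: 184900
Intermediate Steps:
m(h) = h**2 (m(h) = h*h = h**2)
f = 22 (f = -3 + (-3 - 2)**2 = -3 + (-5)**2 = -3 + 25 = 22)
N(a, V) = 25 - 5*a**2 (N(a, V) = (-5 + 0)*(-5 + a**2) = -5*(-5 + a**2) = 25 - 5*a**2)
N(K(d(-3), -5), f)*(-1849) = (25 - 5*(-5)**2)*(-1849) = (25 - 5*25)*(-1849) = (25 - 125)*(-1849) = -100*(-1849) = 184900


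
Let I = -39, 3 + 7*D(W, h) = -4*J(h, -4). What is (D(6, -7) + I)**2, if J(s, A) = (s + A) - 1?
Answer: 51984/49 ≈ 1060.9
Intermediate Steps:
J(s, A) = -1 + A + s (J(s, A) = (A + s) - 1 = -1 + A + s)
D(W, h) = 17/7 - 4*h/7 (D(W, h) = -3/7 + (-4*(-1 - 4 + h))/7 = -3/7 + (-4*(-5 + h))/7 = -3/7 + (20 - 4*h)/7 = -3/7 + (20/7 - 4*h/7) = 17/7 - 4*h/7)
(D(6, -7) + I)**2 = ((17/7 - 4/7*(-7)) - 39)**2 = ((17/7 + 4) - 39)**2 = (45/7 - 39)**2 = (-228/7)**2 = 51984/49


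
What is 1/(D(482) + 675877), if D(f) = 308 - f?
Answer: 1/675703 ≈ 1.4799e-6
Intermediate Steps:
1/(D(482) + 675877) = 1/((308 - 1*482) + 675877) = 1/((308 - 482) + 675877) = 1/(-174 + 675877) = 1/675703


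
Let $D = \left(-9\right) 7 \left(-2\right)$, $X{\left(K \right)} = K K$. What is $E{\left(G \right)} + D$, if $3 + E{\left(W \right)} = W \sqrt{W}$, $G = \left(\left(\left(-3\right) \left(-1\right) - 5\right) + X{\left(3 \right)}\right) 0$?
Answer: $123$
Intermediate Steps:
$X{\left(K \right)} = K^{2}$
$D = 126$ ($D = \left(-63\right) \left(-2\right) = 126$)
$G = 0$ ($G = \left(\left(\left(-3\right) \left(-1\right) - 5\right) + 3^{2}\right) 0 = \left(\left(3 - 5\right) + 9\right) 0 = \left(-2 + 9\right) 0 = 7 \cdot 0 = 0$)
$E{\left(W \right)} = -3 + W^{\frac{3}{2}}$ ($E{\left(W \right)} = -3 + W \sqrt{W} = -3 + W^{\frac{3}{2}}$)
$E{\left(G \right)} + D = \left(-3 + 0^{\frac{3}{2}}\right) + 126 = \left(-3 + 0\right) + 126 = -3 + 126 = 123$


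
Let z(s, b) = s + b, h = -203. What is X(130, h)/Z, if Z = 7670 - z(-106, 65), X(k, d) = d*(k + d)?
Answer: 14819/7711 ≈ 1.9218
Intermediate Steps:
X(k, d) = d*(d + k)
z(s, b) = b + s
Z = 7711 (Z = 7670 - (65 - 106) = 7670 - 1*(-41) = 7670 + 41 = 7711)
X(130, h)/Z = -203*(-203 + 130)/7711 = -203*(-73)*(1/7711) = 14819*(1/7711) = 14819/7711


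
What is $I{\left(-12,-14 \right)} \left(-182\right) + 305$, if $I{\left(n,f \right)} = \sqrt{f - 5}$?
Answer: $305 - 182 i \sqrt{19} \approx 305.0 - 793.32 i$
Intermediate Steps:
$I{\left(n,f \right)} = \sqrt{-5 + f}$
$I{\left(-12,-14 \right)} \left(-182\right) + 305 = \sqrt{-5 - 14} \left(-182\right) + 305 = \sqrt{-19} \left(-182\right) + 305 = i \sqrt{19} \left(-182\right) + 305 = - 182 i \sqrt{19} + 305 = 305 - 182 i \sqrt{19}$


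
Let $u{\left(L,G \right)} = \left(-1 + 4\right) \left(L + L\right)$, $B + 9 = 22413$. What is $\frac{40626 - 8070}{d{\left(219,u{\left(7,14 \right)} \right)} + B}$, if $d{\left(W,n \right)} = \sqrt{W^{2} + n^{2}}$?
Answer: $\frac{81042736}{55765499} - \frac{54260 \sqrt{221}}{55765499} \approx 1.4388$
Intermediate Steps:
$B = 22404$ ($B = -9 + 22413 = 22404$)
$u{\left(L,G \right)} = 6 L$ ($u{\left(L,G \right)} = 3 \cdot 2 L = 6 L$)
$\frac{40626 - 8070}{d{\left(219,u{\left(7,14 \right)} \right)} + B} = \frac{40626 - 8070}{\sqrt{219^{2} + \left(6 \cdot 7\right)^{2}} + 22404} = \frac{32556}{\sqrt{47961 + 42^{2}} + 22404} = \frac{32556}{\sqrt{47961 + 1764} + 22404} = \frac{32556}{\sqrt{49725} + 22404} = \frac{32556}{15 \sqrt{221} + 22404} = \frac{32556}{22404 + 15 \sqrt{221}}$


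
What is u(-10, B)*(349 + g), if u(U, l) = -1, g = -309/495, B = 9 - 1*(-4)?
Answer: -57482/165 ≈ -348.38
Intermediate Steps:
B = 13 (B = 9 + 4 = 13)
g = -103/165 (g = -309*1/495 = -103/165 ≈ -0.62424)
u(-10, B)*(349 + g) = -(349 - 103/165) = -1*57482/165 = -57482/165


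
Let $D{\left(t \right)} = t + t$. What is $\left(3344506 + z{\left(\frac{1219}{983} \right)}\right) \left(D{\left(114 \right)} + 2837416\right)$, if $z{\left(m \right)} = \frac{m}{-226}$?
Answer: $\frac{1054197178752685238}{111079} \approx 9.4905 \cdot 10^{12}$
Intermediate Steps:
$D{\left(t \right)} = 2 t$
$z{\left(m \right)} = - \frac{m}{226}$ ($z{\left(m \right)} = m \left(- \frac{1}{226}\right) = - \frac{m}{226}$)
$\left(3344506 + z{\left(\frac{1219}{983} \right)}\right) \left(D{\left(114 \right)} + 2837416\right) = \left(3344506 - \frac{1219 \cdot \frac{1}{983}}{226}\right) \left(2 \cdot 114 + 2837416\right) = \left(3344506 - \frac{1219 \cdot \frac{1}{983}}{226}\right) \left(228 + 2837416\right) = \left(3344506 - \frac{1219}{222158}\right) 2837644 = \frac{743008762729}{222158} \cdot 2837644 = \frac{1054197178752685238}{111079}$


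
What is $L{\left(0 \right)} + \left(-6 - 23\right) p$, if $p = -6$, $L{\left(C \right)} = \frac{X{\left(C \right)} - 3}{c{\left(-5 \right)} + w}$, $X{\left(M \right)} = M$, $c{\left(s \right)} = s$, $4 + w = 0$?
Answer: $\frac{523}{3} \approx 174.33$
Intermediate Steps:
$w = -4$ ($w = -4 + 0 = -4$)
$L{\left(C \right)} = \frac{1}{3} - \frac{C}{9}$ ($L{\left(C \right)} = \frac{C - 3}{-5 - 4} = \frac{-3 + C}{-9} = \left(-3 + C\right) \left(- \frac{1}{9}\right) = \frac{1}{3} - \frac{C}{9}$)
$L{\left(0 \right)} + \left(-6 - 23\right) p = \left(\frac{1}{3} - 0\right) + \left(-6 - 23\right) \left(-6\right) = \left(\frac{1}{3} + 0\right) - -174 = \frac{1}{3} + 174 = \frac{523}{3}$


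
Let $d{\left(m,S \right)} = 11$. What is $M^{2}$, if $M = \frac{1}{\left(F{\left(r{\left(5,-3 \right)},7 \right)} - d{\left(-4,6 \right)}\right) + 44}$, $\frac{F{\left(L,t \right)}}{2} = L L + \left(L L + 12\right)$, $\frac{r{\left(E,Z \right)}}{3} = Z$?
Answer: $\frac{1}{145161} \approx 6.8889 \cdot 10^{-6}$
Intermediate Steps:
$r{\left(E,Z \right)} = 3 Z$
$F{\left(L,t \right)} = 24 + 4 L^{2}$ ($F{\left(L,t \right)} = 2 \left(L L + \left(L L + 12\right)\right) = 2 \left(L^{2} + \left(L^{2} + 12\right)\right) = 2 \left(L^{2} + \left(12 + L^{2}\right)\right) = 2 \left(12 + 2 L^{2}\right) = 24 + 4 L^{2}$)
$M = \frac{1}{381}$ ($M = \frac{1}{\left(\left(24 + 4 \left(3 \left(-3\right)\right)^{2}\right) - 11\right) + 44} = \frac{1}{\left(\left(24 + 4 \left(-9\right)^{2}\right) - 11\right) + 44} = \frac{1}{\left(\left(24 + 4 \cdot 81\right) - 11\right) + 44} = \frac{1}{\left(\left(24 + 324\right) - 11\right) + 44} = \frac{1}{\left(348 - 11\right) + 44} = \frac{1}{337 + 44} = \frac{1}{381} \approx 0.0026247$)
$M^{2} = \left(\frac{1}{381}\right)^{2} = \frac{1}{145161}$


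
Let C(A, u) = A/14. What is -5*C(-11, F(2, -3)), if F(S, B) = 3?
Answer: 55/14 ≈ 3.9286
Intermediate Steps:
C(A, u) = A/14 (C(A, u) = A*(1/14) = A/14)
-5*C(-11, F(2, -3)) = -5*(-11)/14 = -5*(-11/14) = 55/14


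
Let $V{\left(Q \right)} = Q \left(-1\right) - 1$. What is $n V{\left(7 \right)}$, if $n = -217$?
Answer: $1736$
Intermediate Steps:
$V{\left(Q \right)} = -1 - Q$ ($V{\left(Q \right)} = - Q - 1 = -1 - Q$)
$n V{\left(7 \right)} = - 217 \left(-1 - 7\right) = \left(-217\right) \left(-8\right) = 1736$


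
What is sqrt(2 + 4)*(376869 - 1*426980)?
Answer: -50111*sqrt(6) ≈ -1.2275e+5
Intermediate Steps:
sqrt(2 + 4)*(376869 - 1*426980) = sqrt(6)*(376869 - 426980) = sqrt(6)*(-50111) = -50111*sqrt(6)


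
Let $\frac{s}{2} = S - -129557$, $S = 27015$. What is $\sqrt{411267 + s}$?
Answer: $\sqrt{724411} \approx 851.12$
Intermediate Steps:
$s = 313144$ ($s = 2 \left(27015 - -129557\right) = 2 \left(27015 + 129557\right) = 2 \cdot 156572 = 313144$)
$\sqrt{411267 + s} = \sqrt{411267 + 313144} = \sqrt{724411}$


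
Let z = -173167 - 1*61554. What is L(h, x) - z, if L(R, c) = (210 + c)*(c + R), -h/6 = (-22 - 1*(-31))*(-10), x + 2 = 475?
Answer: 926600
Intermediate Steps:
x = 473 (x = -2 + 475 = 473)
z = -234721 (z = -173167 - 61554 = -234721)
h = 540 (h = -6*(-22 - 1*(-31))*(-10) = -6*(-22 + 31)*(-10) = -54*(-10) = -6*(-90) = 540)
L(R, c) = (210 + c)*(R + c)
L(h, x) - z = (473**2 + 210*540 + 210*473 + 540*473) - 1*(-234721) = (223729 + 113400 + 99330 + 255420) + 234721 = 691879 + 234721 = 926600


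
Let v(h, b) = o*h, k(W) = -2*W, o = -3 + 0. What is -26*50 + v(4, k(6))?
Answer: -1312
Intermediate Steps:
o = -3
v(h, b) = -3*h
-26*50 + v(4, k(6)) = -26*50 - 3*4 = -1300 - 12 = -1312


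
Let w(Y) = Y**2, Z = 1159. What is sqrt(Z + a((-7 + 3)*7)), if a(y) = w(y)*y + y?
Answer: I*sqrt(20821) ≈ 144.29*I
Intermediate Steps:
a(y) = y + y**3 (a(y) = y**2*y + y = y**3 + y = y + y**3)
sqrt(Z + a((-7 + 3)*7)) = sqrt(1159 + ((-7 + 3)*7 + ((-7 + 3)*7)**3)) = sqrt(1159 + (-4*7 + (-4*7)**3)) = sqrt(1159 + (-28 + (-28)**3)) = sqrt(1159 + (-28 - 21952)) = sqrt(1159 - 21980) = sqrt(-20821) = I*sqrt(20821)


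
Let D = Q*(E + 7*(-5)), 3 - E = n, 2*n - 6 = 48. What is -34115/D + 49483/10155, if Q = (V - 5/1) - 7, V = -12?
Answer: -92123299/4793160 ≈ -19.220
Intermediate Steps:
n = 27 (n = 3 + (½)*48 = 3 + 24 = 27)
E = -24 (E = 3 - 1*27 = 3 - 27 = -24)
Q = -24 (Q = (-12 - 5/1) - 7 = (-12 - 5*1) - 7 = (-12 - 5) - 7 = -17 - 7 = -24)
D = 1416 (D = -24*(-24 + 7*(-5)) = -24*(-24 - 35) = -24*(-59) = 1416)
-34115/D + 49483/10155 = -34115/1416 + 49483/10155 = -92123299/4793160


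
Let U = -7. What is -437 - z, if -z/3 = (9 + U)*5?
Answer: -407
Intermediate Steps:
z = -30 (z = -3*(9 - 7)*5 = -6*5 = -3*10 = -30)
-437 - z = -437 - 1*(-30) = -437 + 30 = -407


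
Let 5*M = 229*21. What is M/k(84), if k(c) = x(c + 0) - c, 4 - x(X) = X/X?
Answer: -1603/135 ≈ -11.874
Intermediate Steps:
M = 4809/5 (M = (229*21)/5 = (⅕)*4809 = 4809/5 ≈ 961.80)
x(X) = 3 (x(X) = 4 - X/X = 4 - 1*1 = 4 - 1 = 3)
k(c) = 3 - c
M/k(84) = 4809/(5*(3 - 1*84)) = 4809/(5*(3 - 84)) = (4809/5)/(-81) = (4809/5)*(-1/81) = -1603/135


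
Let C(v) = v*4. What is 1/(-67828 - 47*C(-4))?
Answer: -1/67076 ≈ -1.4908e-5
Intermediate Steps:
C(v) = 4*v
1/(-67828 - 47*C(-4)) = 1/(-67828 - 188*(-4)) = 1/(-67828 - 47*(-16)) = 1/(-67828 + 752) = 1/(-67076) = -1/67076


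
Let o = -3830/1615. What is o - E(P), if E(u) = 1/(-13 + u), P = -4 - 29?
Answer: -34913/14858 ≈ -2.3498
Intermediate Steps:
o = -766/323 (o = -3830*1/1615 = -766/323 ≈ -2.3715)
P = -33
o - E(P) = -766/323 - 1/(-13 - 33) = -766/323 - 1/(-46) = -766/323 - 1*(-1/46) = -766/323 + 1/46 = -34913/14858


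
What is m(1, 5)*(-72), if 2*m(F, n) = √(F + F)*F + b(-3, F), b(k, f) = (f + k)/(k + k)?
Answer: -12 - 36*√2 ≈ -62.912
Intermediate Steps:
b(k, f) = (f + k)/(2*k) (b(k, f) = (f + k)/((2*k)) = (f + k)*(1/(2*k)) = (f + k)/(2*k))
m(F, n) = ¼ - F/12 + √2*F^(3/2)/2 (m(F, n) = (√(F + F)*F + (½)*(F - 3)/(-3))/2 = (√(2*F)*F + (½)*(-⅓)*(-3 + F))/2 = ((√2*√F)*F + (½ - F/6))/2 = (√2*F^(3/2) + (½ - F/6))/2 = (½ - F/6 + √2*F^(3/2))/2 = ¼ - F/12 + √2*F^(3/2)/2)
m(1, 5)*(-72) = (¼ - 1/12*1 + √2*1^(3/2)/2)*(-72) = (¼ - 1/12 + (½)*√2*1)*(-72) = (¼ - 1/12 + √2/2)*(-72) = (⅙ + √2/2)*(-72) = -12 - 36*√2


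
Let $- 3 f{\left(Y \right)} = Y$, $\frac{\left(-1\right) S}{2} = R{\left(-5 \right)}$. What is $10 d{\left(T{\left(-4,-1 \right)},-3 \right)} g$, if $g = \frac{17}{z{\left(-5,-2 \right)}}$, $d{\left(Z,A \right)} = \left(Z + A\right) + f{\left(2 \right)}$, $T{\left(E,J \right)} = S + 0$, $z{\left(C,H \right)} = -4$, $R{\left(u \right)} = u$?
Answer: $- \frac{1615}{6} \approx -269.17$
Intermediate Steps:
$S = 10$ ($S = \left(-2\right) \left(-5\right) = 10$)
$f{\left(Y \right)} = - \frac{Y}{3}$
$T{\left(E,J \right)} = 10$ ($T{\left(E,J \right)} = 10 + 0 = 10$)
$d{\left(Z,A \right)} = - \frac{2}{3} + A + Z$ ($d{\left(Z,A \right)} = \left(Z + A\right) - \frac{2}{3} = \left(A + Z\right) - \frac{2}{3} = - \frac{2}{3} + A + Z$)
$g = - \frac{17}{4}$ ($g = \frac{17}{-4} = 17 \left(- \frac{1}{4}\right) = - \frac{17}{4} \approx -4.25$)
$10 d{\left(T{\left(-4,-1 \right)},-3 \right)} g = 10 \left(- \frac{2}{3} - 3 + 10\right) \left(- \frac{17}{4}\right) = 10 \cdot \frac{19}{3} \left(- \frac{17}{4}\right) = \frac{190}{3} \left(- \frac{17}{4}\right) = - \frac{1615}{6}$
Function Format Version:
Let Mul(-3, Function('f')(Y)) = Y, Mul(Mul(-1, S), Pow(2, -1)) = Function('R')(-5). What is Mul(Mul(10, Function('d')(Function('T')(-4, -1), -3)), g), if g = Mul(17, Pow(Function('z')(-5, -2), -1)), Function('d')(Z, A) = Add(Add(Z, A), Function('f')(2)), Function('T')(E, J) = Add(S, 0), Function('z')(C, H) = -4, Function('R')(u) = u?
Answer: Rational(-1615, 6) ≈ -269.17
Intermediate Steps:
S = 10 (S = Mul(-2, -5) = 10)
Function('f')(Y) = Mul(Rational(-1, 3), Y)
Function('T')(E, J) = 10 (Function('T')(E, J) = Add(10, 0) = 10)
Function('d')(Z, A) = Add(Rational(-2, 3), A, Z) (Function('d')(Z, A) = Add(Add(Z, A), Mul(Rational(-1, 3), 2)) = Add(Add(A, Z), Rational(-2, 3)) = Add(Rational(-2, 3), A, Z))
g = Rational(-17, 4) (g = Mul(17, Pow(-4, -1)) = Mul(17, Rational(-1, 4)) = Rational(-17, 4) ≈ -4.2500)
Mul(Mul(10, Function('d')(Function('T')(-4, -1), -3)), g) = Mul(Mul(10, Add(Rational(-2, 3), -3, 10)), Rational(-17, 4)) = Mul(Mul(10, Rational(19, 3)), Rational(-17, 4)) = Mul(Rational(190, 3), Rational(-17, 4)) = Rational(-1615, 6)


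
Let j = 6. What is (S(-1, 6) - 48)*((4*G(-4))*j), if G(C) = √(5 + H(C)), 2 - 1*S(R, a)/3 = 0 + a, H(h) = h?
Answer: -1440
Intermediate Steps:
S(R, a) = 6 - 3*a (S(R, a) = 6 - 3*(0 + a) = 6 - 3*a)
G(C) = √(5 + C)
(S(-1, 6) - 48)*((4*G(-4))*j) = ((6 - 3*6) - 48)*((4*√(5 - 4))*6) = ((6 - 18) - 48)*((4*√1)*6) = (-12 - 48)*((4*1)*6) = -240*6 = -60*24 = -1440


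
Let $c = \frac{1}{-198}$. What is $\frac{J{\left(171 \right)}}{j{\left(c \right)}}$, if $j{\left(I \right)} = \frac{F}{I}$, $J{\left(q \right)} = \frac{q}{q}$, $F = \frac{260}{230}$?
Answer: $- \frac{23}{5148} \approx -0.0044678$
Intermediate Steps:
$F = \frac{26}{23}$ ($F = 260 \cdot \frac{1}{230} = \frac{26}{23} \approx 1.1304$)
$J{\left(q \right)} = 1$
$c = - \frac{1}{198} \approx -0.0050505$
$j{\left(I \right)} = \frac{26}{23 I}$
$\frac{J{\left(171 \right)}}{j{\left(c \right)}} = 1 \frac{1}{\frac{26}{23} \frac{1}{- \frac{1}{198}}} = 1 \frac{1}{\frac{26}{23} \left(-198\right)} = 1 \frac{1}{- \frac{5148}{23}} = 1 \left(- \frac{23}{5148}\right) = - \frac{23}{5148}$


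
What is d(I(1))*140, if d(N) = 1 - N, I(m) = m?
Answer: 0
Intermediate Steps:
d(I(1))*140 = (1 - 1*1)*140 = (1 - 1)*140 = 0*140 = 0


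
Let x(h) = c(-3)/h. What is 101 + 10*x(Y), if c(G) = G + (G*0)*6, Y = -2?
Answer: 116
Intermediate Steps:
c(G) = G (c(G) = G + 0*6 = G + 0 = G)
x(h) = -3/h
101 + 10*x(Y) = 101 + 10*(-3/(-2)) = 101 + 10*(-3*(-½)) = 101 + 10*(3/2) = 101 + 15 = 116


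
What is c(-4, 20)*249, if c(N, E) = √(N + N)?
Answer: 498*I*√2 ≈ 704.28*I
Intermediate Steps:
c(N, E) = √2*√N (c(N, E) = √(2*N) = √2*√N)
c(-4, 20)*249 = (√2*√(-4))*249 = (√2*(2*I))*249 = (2*I*√2)*249 = 498*I*√2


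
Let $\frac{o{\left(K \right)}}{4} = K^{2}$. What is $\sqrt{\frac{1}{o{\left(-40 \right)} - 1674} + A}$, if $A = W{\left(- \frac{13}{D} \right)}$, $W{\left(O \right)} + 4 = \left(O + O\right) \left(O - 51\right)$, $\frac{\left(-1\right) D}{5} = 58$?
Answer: $\frac{i \sqrt{1005893936197}}{342635} \approx 2.9271 i$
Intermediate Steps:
$o{\left(K \right)} = 4 K^{2}$
$D = -290$ ($D = \left(-5\right) 58 = -290$)
$W{\left(O \right)} = -4 + 2 O \left(-51 + O\right)$ ($W{\left(O \right)} = -4 + \left(O + O\right) \left(O - 51\right) = -4 + 2 O \left(-51 + O\right)$)
$A = - \frac{360301}{42050}$ ($A = -4 - 102 \left(- \frac{13}{-290}\right) + 2 \left(- \frac{13}{-290}\right)^{2} = -4 - 102 \left(\left(-13\right) \left(- \frac{1}{290}\right)\right) + 2 \left(\left(-13\right) \left(- \frac{1}{290}\right)\right)^{2} = -4 - \frac{663}{145} + 2 \left(\frac{13}{290}\right)^{2} = -4 - \frac{663}{145} + 2 \cdot \frac{169}{84100} = -4 - \frac{663}{145} + \frac{169}{42050} = - \frac{360301}{42050} \approx -8.5684$)
$\sqrt{\frac{1}{o{\left(-40 \right)} - 1674} + A} = \sqrt{\frac{1}{4 \left(-40\right)^{2} - 1674} - \frac{360301}{42050}} = \sqrt{\frac{1}{4 \cdot 1600 - 1674} - \frac{360301}{42050}} = \sqrt{\frac{1}{6400 - 1674} - \frac{360301}{42050}} = \sqrt{\frac{1}{4726} - \frac{360301}{42050}} = \sqrt{- \frac{425685119}{49682075}} = \frac{i \sqrt{1005893936197}}{342635}$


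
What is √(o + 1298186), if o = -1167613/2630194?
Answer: √8980744442131661374/2630194 ≈ 1139.4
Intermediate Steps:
o = -1167613/2630194 (o = -1167613*1/2630194 = -1167613/2630194 ≈ -0.44393)
√(o + 1298186) = √(-1167613/2630194 + 1298186) = √(3414479860471/2630194) = √8980744442131661374/2630194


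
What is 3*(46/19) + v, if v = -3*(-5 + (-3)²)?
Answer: -90/19 ≈ -4.7368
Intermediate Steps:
v = -12 (v = -3*(-5 + 9) = -3*4 = -12)
3*(46/19) + v = 3*(46/19) - 12 = 138/19 - 12 = -90/19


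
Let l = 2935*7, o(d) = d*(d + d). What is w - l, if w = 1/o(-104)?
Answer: -444429439/21632 ≈ -20545.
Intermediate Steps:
o(d) = 2*d**2 (o(d) = d*(2*d) = 2*d**2)
l = 20545
w = 1/21632 (w = 1/(2*(-104)**2) = 1/(2*10816) = 1/21632 ≈ 4.6228e-5)
w - l = 1/21632 - 1*20545 = 1/21632 - 20545 = -444429439/21632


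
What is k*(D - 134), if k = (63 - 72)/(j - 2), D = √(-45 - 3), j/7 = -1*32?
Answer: -603/113 + 18*I*√3/113 ≈ -5.3363 + 0.2759*I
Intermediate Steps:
j = -224 (j = 7*(-1*32) = 7*(-32) = -224)
D = 4*I*√3 (D = √(-48) = 4*I*√3 ≈ 6.9282*I)
k = 9/226 (k = (63 - 72)/(-224 - 2) = -9/(-226) = -9*(-1/226) = 9/226 ≈ 0.039823)
k*(D - 134) = 9*(4*I*√3 - 134)/226 = 9*(-134 + 4*I*√3)/226 = -603/113 + 18*I*√3/113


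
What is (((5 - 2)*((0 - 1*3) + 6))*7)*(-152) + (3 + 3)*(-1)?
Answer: -9582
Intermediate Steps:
(((5 - 2)*((0 - 1*3) + 6))*7)*(-152) + (3 + 3)*(-1) = ((3*((0 - 3) + 6))*7)*(-152) + 6*(-1) = ((3*(-3 + 6))*7)*(-152) - 6 = ((3*3)*7)*(-152) - 6 = (9*7)*(-152) - 6 = 63*(-152) - 6 = -9576 - 6 = -9582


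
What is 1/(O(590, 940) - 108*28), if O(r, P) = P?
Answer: -1/2084 ≈ -0.00047985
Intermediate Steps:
1/(O(590, 940) - 108*28) = 1/(940 - 108*28) = 1/(940 - 3024) = 1/(-2084) = -1/2084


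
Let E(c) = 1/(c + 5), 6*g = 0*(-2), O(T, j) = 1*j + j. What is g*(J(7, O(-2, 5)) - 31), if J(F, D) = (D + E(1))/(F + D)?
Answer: 0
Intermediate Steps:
O(T, j) = 2*j (O(T, j) = j + j = 2*j)
g = 0 (g = (0*(-2))/6 = (1/6)*0 = 0)
E(c) = 1/(5 + c)
J(F, D) = (1/6 + D)/(D + F) (J(F, D) = (D + 1/(5 + 1))/(F + D) = (D + 1/6)/(D + F) = (1/6 + D)/(D + F))
g*(J(7, O(-2, 5)) - 31) = 0*((1/6 + 2*5)/(2*5 + 7) - 31) = 0*((1/6 + 10)/(10 + 7) - 31) = 0*((61/6)/17 - 31) = 0*((1/17)*(61/6) - 31) = 0*(61/102 - 31) = 0*(-3101/102) = 0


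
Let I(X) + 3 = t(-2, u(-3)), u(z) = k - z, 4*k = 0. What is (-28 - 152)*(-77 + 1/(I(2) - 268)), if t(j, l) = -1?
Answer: 942525/68 ≈ 13861.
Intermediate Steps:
k = 0 (k = (¼)*0 = 0)
u(z) = -z (u(z) = 0 - z = -z)
I(X) = -4 (I(X) = -3 - 1 = -4)
(-28 - 152)*(-77 + 1/(I(2) - 268)) = (-28 - 152)*(-77 + 1/(-4 - 268)) = -180*(-77 + 1/(-272)) = -180*(-77 - 1/272) = -180*(-20945/272) = 942525/68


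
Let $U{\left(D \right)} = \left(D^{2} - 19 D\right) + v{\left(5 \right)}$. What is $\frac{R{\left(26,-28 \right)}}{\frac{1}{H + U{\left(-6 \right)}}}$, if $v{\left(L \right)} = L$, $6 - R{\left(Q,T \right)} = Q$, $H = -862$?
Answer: $14140$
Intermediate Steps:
$R{\left(Q,T \right)} = 6 - Q$
$U{\left(D \right)} = 5 + D^{2} - 19 D$ ($U{\left(D \right)} = \left(D^{2} - 19 D\right) + 5 = 5 + D^{2} - 19 D$)
$\frac{R{\left(26,-28 \right)}}{\frac{1}{H + U{\left(-6 \right)}}} = \frac{6 - 26}{\frac{1}{-862 + \left(5 + \left(-6\right)^{2} - -114\right)}} = \frac{6 - 26}{\frac{1}{-862 + \left(5 + 36 + 114\right)}} = - \frac{20}{\frac{1}{-862 + 155}} = - \frac{20}{\frac{1}{-707}} = - \frac{20}{- \frac{1}{707}} = \left(-20\right) \left(-707\right) = 14140$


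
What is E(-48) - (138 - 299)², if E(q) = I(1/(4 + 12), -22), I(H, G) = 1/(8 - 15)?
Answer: -181448/7 ≈ -25921.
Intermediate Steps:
I(H, G) = -⅐ (I(H, G) = 1/(-7) = -⅐)
E(q) = -⅐
E(-48) - (138 - 299)² = -⅐ - (138 - 299)² = -⅐ - 1*(-161)² = -⅐ - 1*25921 = -⅐ - 25921 = -181448/7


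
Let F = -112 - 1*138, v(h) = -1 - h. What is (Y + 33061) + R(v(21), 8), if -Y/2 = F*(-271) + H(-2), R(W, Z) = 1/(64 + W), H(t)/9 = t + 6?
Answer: -4305461/42 ≈ -1.0251e+5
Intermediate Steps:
H(t) = 54 + 9*t (H(t) = 9*(t + 6) = 9*(6 + t) = 54 + 9*t)
F = -250 (F = -112 - 138 = -250)
Y = -135572 (Y = -2*(-250*(-271) + (54 + 9*(-2))) = -2*(67750 + (54 - 18)) = -2*(67750 + 36) = -2*67786 = -135572)
(Y + 33061) + R(v(21), 8) = (-135572 + 33061) + 1/(64 + (-1 - 1*21)) = -102511 + 1/(64 + (-1 - 21)) = -102511 + 1/(64 - 22) = -102511 + 1/42 = -4305461/42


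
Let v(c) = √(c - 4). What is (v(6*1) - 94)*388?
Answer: -36472 + 388*√2 ≈ -35923.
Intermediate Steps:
v(c) = √(-4 + c)
(v(6*1) - 94)*388 = (√(-4 + 6*1) - 94)*388 = (√(-4 + 6) - 94)*388 = (√2 - 94)*388 = (-94 + √2)*388 = -36472 + 388*√2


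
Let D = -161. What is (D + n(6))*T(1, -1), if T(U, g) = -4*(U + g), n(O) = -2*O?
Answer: 0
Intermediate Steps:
T(U, g) = -4*U - 4*g
(D + n(6))*T(1, -1) = (-161 - 2*6)*(-4*1 - 4*(-1)) = (-161 - 12)*(-4 + 4) = -173*0 = 0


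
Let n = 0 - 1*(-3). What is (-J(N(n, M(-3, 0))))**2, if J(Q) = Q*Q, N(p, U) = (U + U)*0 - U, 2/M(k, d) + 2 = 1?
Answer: 16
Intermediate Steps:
M(k, d) = -2 (M(k, d) = 2/(-2 + 1) = 2/(-1) = 2*(-1) = -2)
n = 3 (n = 0 + 3 = 3)
N(p, U) = -U (N(p, U) = (2*U)*0 - U = 0 - U = -U)
J(Q) = Q**2
(-J(N(n, M(-3, 0))))**2 = (-(-1*(-2))**2)**2 = (-1*2**2)**2 = (-1*4)**2 = (-4)**2 = 16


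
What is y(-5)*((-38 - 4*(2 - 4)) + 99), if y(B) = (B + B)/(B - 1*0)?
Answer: 138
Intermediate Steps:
y(B) = 2 (y(B) = (2*B)/(B + 0) = (2*B)/B = 2)
y(-5)*((-38 - 4*(2 - 4)) + 99) = 2*((-38 - 4*(2 - 4)) + 99) = 2*((-38 - 4*(-2)) + 99) = 2*((-38 + 8) + 99) = 2*(-30 + 99) = 2*69 = 138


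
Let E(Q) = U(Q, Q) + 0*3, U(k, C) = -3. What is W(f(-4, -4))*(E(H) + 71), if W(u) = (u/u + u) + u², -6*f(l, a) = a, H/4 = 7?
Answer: 1292/9 ≈ 143.56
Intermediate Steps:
H = 28 (H = 4*7 = 28)
f(l, a) = -a/6
E(Q) = -3 (E(Q) = -3 + 0*3 = -3 + 0 = -3)
W(u) = 1 + u + u² (W(u) = (1 + u) + u² = 1 + u + u²)
W(f(-4, -4))*(E(H) + 71) = (1 - ⅙*(-4) + (-⅙*(-4))²)*(-3 + 71) = (1 + ⅔ + (⅔)²)*68 = (1 + ⅔ + 4/9)*68 = (19/9)*68 = 1292/9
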